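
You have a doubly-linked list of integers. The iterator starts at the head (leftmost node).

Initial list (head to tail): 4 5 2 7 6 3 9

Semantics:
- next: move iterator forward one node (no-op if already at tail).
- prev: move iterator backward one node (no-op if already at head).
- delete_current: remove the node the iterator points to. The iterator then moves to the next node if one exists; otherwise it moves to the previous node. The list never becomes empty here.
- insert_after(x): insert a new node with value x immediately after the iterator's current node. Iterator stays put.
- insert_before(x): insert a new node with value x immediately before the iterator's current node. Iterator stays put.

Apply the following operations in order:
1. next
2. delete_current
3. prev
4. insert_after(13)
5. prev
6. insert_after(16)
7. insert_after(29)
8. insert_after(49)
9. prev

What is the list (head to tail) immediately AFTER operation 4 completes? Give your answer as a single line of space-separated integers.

Answer: 4 13 2 7 6 3 9

Derivation:
After 1 (next): list=[4, 5, 2, 7, 6, 3, 9] cursor@5
After 2 (delete_current): list=[4, 2, 7, 6, 3, 9] cursor@2
After 3 (prev): list=[4, 2, 7, 6, 3, 9] cursor@4
After 4 (insert_after(13)): list=[4, 13, 2, 7, 6, 3, 9] cursor@4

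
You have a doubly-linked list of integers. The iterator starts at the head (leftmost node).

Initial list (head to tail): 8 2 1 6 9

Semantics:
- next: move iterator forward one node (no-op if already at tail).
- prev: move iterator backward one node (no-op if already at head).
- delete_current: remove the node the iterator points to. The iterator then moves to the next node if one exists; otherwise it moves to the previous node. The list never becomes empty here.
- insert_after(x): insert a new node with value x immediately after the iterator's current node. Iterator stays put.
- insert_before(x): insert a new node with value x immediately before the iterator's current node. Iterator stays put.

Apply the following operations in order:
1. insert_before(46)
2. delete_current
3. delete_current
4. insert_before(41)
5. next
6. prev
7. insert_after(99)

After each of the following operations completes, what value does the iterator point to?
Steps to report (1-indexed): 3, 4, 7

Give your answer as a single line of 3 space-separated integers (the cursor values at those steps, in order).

After 1 (insert_before(46)): list=[46, 8, 2, 1, 6, 9] cursor@8
After 2 (delete_current): list=[46, 2, 1, 6, 9] cursor@2
After 3 (delete_current): list=[46, 1, 6, 9] cursor@1
After 4 (insert_before(41)): list=[46, 41, 1, 6, 9] cursor@1
After 5 (next): list=[46, 41, 1, 6, 9] cursor@6
After 6 (prev): list=[46, 41, 1, 6, 9] cursor@1
After 7 (insert_after(99)): list=[46, 41, 1, 99, 6, 9] cursor@1

Answer: 1 1 1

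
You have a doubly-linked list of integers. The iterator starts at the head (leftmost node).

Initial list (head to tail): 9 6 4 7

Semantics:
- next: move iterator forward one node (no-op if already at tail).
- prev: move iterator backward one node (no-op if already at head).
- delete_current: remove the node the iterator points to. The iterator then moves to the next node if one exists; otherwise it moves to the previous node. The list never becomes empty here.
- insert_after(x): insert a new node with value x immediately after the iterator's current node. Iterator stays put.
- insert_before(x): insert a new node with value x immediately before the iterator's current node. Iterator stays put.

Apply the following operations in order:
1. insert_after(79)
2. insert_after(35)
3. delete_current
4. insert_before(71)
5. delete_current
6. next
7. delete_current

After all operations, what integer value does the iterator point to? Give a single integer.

Answer: 4

Derivation:
After 1 (insert_after(79)): list=[9, 79, 6, 4, 7] cursor@9
After 2 (insert_after(35)): list=[9, 35, 79, 6, 4, 7] cursor@9
After 3 (delete_current): list=[35, 79, 6, 4, 7] cursor@35
After 4 (insert_before(71)): list=[71, 35, 79, 6, 4, 7] cursor@35
After 5 (delete_current): list=[71, 79, 6, 4, 7] cursor@79
After 6 (next): list=[71, 79, 6, 4, 7] cursor@6
After 7 (delete_current): list=[71, 79, 4, 7] cursor@4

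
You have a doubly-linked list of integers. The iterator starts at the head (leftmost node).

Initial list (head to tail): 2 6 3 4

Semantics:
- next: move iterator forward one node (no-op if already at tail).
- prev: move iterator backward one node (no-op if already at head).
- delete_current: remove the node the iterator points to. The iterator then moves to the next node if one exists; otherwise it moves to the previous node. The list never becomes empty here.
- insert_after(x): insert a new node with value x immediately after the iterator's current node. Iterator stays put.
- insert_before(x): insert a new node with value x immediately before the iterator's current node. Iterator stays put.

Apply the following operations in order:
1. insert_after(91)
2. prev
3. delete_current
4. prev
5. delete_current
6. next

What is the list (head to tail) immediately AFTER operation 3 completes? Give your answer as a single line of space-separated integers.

After 1 (insert_after(91)): list=[2, 91, 6, 3, 4] cursor@2
After 2 (prev): list=[2, 91, 6, 3, 4] cursor@2
After 3 (delete_current): list=[91, 6, 3, 4] cursor@91

Answer: 91 6 3 4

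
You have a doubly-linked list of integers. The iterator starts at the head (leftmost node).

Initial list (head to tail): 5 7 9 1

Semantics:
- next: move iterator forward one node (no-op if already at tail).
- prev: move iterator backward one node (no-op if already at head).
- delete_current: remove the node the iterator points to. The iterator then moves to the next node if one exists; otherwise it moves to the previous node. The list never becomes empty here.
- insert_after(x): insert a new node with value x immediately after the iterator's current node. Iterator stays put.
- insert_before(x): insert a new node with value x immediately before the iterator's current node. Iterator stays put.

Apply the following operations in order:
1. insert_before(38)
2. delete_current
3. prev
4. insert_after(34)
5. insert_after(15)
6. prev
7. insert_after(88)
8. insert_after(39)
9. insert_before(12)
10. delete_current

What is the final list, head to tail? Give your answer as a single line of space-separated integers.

Answer: 12 39 88 15 34 7 9 1

Derivation:
After 1 (insert_before(38)): list=[38, 5, 7, 9, 1] cursor@5
After 2 (delete_current): list=[38, 7, 9, 1] cursor@7
After 3 (prev): list=[38, 7, 9, 1] cursor@38
After 4 (insert_after(34)): list=[38, 34, 7, 9, 1] cursor@38
After 5 (insert_after(15)): list=[38, 15, 34, 7, 9, 1] cursor@38
After 6 (prev): list=[38, 15, 34, 7, 9, 1] cursor@38
After 7 (insert_after(88)): list=[38, 88, 15, 34, 7, 9, 1] cursor@38
After 8 (insert_after(39)): list=[38, 39, 88, 15, 34, 7, 9, 1] cursor@38
After 9 (insert_before(12)): list=[12, 38, 39, 88, 15, 34, 7, 9, 1] cursor@38
After 10 (delete_current): list=[12, 39, 88, 15, 34, 7, 9, 1] cursor@39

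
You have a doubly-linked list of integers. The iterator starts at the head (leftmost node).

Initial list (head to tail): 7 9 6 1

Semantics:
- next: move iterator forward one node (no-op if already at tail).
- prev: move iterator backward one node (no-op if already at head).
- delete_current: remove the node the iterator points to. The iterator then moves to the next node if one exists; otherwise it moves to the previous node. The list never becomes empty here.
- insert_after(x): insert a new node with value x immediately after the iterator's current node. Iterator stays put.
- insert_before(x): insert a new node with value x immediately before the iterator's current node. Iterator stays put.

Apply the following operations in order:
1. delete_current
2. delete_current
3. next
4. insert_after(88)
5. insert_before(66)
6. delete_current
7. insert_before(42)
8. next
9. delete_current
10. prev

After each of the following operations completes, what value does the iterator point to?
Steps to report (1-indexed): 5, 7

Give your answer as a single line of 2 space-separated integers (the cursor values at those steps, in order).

Answer: 1 88

Derivation:
After 1 (delete_current): list=[9, 6, 1] cursor@9
After 2 (delete_current): list=[6, 1] cursor@6
After 3 (next): list=[6, 1] cursor@1
After 4 (insert_after(88)): list=[6, 1, 88] cursor@1
After 5 (insert_before(66)): list=[6, 66, 1, 88] cursor@1
After 6 (delete_current): list=[6, 66, 88] cursor@88
After 7 (insert_before(42)): list=[6, 66, 42, 88] cursor@88
After 8 (next): list=[6, 66, 42, 88] cursor@88
After 9 (delete_current): list=[6, 66, 42] cursor@42
After 10 (prev): list=[6, 66, 42] cursor@66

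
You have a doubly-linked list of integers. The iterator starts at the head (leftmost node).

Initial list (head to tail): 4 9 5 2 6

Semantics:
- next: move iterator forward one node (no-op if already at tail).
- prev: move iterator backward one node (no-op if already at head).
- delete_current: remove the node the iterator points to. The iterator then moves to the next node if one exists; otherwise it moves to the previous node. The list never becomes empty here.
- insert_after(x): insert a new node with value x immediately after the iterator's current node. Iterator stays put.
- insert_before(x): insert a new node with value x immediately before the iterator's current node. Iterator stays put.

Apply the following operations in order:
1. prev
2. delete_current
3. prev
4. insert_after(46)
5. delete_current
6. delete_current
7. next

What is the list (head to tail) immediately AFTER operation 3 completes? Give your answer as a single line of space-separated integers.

Answer: 9 5 2 6

Derivation:
After 1 (prev): list=[4, 9, 5, 2, 6] cursor@4
After 2 (delete_current): list=[9, 5, 2, 6] cursor@9
After 3 (prev): list=[9, 5, 2, 6] cursor@9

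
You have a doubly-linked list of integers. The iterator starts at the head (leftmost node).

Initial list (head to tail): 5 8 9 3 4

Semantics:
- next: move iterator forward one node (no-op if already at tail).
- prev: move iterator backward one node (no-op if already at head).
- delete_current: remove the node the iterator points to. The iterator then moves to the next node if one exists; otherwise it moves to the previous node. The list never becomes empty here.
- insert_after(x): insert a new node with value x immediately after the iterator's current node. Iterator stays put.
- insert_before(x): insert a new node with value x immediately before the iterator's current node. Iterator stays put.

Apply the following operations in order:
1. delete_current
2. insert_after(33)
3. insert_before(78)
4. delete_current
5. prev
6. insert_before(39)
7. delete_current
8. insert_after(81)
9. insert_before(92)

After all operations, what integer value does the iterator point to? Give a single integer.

Answer: 33

Derivation:
After 1 (delete_current): list=[8, 9, 3, 4] cursor@8
After 2 (insert_after(33)): list=[8, 33, 9, 3, 4] cursor@8
After 3 (insert_before(78)): list=[78, 8, 33, 9, 3, 4] cursor@8
After 4 (delete_current): list=[78, 33, 9, 3, 4] cursor@33
After 5 (prev): list=[78, 33, 9, 3, 4] cursor@78
After 6 (insert_before(39)): list=[39, 78, 33, 9, 3, 4] cursor@78
After 7 (delete_current): list=[39, 33, 9, 3, 4] cursor@33
After 8 (insert_after(81)): list=[39, 33, 81, 9, 3, 4] cursor@33
After 9 (insert_before(92)): list=[39, 92, 33, 81, 9, 3, 4] cursor@33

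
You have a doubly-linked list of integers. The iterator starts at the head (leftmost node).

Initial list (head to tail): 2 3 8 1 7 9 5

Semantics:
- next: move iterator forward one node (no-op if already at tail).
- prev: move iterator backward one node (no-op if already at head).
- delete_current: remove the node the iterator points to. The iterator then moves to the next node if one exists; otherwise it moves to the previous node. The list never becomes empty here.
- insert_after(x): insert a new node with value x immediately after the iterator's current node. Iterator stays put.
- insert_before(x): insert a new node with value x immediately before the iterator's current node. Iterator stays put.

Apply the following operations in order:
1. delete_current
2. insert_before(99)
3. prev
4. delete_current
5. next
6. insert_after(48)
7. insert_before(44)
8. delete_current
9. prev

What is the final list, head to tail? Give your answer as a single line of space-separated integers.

After 1 (delete_current): list=[3, 8, 1, 7, 9, 5] cursor@3
After 2 (insert_before(99)): list=[99, 3, 8, 1, 7, 9, 5] cursor@3
After 3 (prev): list=[99, 3, 8, 1, 7, 9, 5] cursor@99
After 4 (delete_current): list=[3, 8, 1, 7, 9, 5] cursor@3
After 5 (next): list=[3, 8, 1, 7, 9, 5] cursor@8
After 6 (insert_after(48)): list=[3, 8, 48, 1, 7, 9, 5] cursor@8
After 7 (insert_before(44)): list=[3, 44, 8, 48, 1, 7, 9, 5] cursor@8
After 8 (delete_current): list=[3, 44, 48, 1, 7, 9, 5] cursor@48
After 9 (prev): list=[3, 44, 48, 1, 7, 9, 5] cursor@44

Answer: 3 44 48 1 7 9 5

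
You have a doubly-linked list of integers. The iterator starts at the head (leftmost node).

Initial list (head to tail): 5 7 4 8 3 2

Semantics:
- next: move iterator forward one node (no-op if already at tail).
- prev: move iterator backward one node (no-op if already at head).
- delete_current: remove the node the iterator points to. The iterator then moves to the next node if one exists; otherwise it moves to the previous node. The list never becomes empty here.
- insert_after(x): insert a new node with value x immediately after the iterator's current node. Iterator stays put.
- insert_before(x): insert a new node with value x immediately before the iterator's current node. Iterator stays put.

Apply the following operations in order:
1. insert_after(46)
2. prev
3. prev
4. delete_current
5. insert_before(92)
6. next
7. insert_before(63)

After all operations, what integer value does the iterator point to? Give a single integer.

Answer: 7

Derivation:
After 1 (insert_after(46)): list=[5, 46, 7, 4, 8, 3, 2] cursor@5
After 2 (prev): list=[5, 46, 7, 4, 8, 3, 2] cursor@5
After 3 (prev): list=[5, 46, 7, 4, 8, 3, 2] cursor@5
After 4 (delete_current): list=[46, 7, 4, 8, 3, 2] cursor@46
After 5 (insert_before(92)): list=[92, 46, 7, 4, 8, 3, 2] cursor@46
After 6 (next): list=[92, 46, 7, 4, 8, 3, 2] cursor@7
After 7 (insert_before(63)): list=[92, 46, 63, 7, 4, 8, 3, 2] cursor@7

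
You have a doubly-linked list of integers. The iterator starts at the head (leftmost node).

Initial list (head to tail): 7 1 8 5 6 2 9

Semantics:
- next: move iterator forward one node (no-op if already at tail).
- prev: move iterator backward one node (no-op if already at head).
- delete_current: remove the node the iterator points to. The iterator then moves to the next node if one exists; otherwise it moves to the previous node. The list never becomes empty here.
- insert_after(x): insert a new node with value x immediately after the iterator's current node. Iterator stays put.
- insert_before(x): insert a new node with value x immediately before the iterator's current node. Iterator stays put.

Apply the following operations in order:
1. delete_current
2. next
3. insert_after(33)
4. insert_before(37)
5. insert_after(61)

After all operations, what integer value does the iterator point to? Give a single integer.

Answer: 8

Derivation:
After 1 (delete_current): list=[1, 8, 5, 6, 2, 9] cursor@1
After 2 (next): list=[1, 8, 5, 6, 2, 9] cursor@8
After 3 (insert_after(33)): list=[1, 8, 33, 5, 6, 2, 9] cursor@8
After 4 (insert_before(37)): list=[1, 37, 8, 33, 5, 6, 2, 9] cursor@8
After 5 (insert_after(61)): list=[1, 37, 8, 61, 33, 5, 6, 2, 9] cursor@8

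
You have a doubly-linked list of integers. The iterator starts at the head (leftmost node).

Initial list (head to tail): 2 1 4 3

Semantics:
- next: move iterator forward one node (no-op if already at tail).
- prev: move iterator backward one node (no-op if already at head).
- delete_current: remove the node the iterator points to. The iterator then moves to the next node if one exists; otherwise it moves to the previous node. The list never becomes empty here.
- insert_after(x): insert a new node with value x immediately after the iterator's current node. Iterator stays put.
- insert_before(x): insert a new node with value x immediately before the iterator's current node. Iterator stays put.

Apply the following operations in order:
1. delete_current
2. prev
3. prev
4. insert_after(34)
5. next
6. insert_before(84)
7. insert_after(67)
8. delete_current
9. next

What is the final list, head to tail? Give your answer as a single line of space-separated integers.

Answer: 1 84 67 4 3

Derivation:
After 1 (delete_current): list=[1, 4, 3] cursor@1
After 2 (prev): list=[1, 4, 3] cursor@1
After 3 (prev): list=[1, 4, 3] cursor@1
After 4 (insert_after(34)): list=[1, 34, 4, 3] cursor@1
After 5 (next): list=[1, 34, 4, 3] cursor@34
After 6 (insert_before(84)): list=[1, 84, 34, 4, 3] cursor@34
After 7 (insert_after(67)): list=[1, 84, 34, 67, 4, 3] cursor@34
After 8 (delete_current): list=[1, 84, 67, 4, 3] cursor@67
After 9 (next): list=[1, 84, 67, 4, 3] cursor@4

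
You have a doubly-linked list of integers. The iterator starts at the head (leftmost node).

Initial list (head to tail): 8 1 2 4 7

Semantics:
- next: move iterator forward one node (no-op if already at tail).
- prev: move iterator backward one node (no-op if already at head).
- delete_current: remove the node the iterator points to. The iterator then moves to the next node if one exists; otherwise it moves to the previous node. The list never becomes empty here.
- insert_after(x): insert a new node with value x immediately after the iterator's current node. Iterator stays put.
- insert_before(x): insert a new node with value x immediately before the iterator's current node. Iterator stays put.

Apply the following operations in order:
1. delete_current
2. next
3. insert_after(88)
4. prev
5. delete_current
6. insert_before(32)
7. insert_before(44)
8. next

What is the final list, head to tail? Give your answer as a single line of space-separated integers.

Answer: 32 44 2 88 4 7

Derivation:
After 1 (delete_current): list=[1, 2, 4, 7] cursor@1
After 2 (next): list=[1, 2, 4, 7] cursor@2
After 3 (insert_after(88)): list=[1, 2, 88, 4, 7] cursor@2
After 4 (prev): list=[1, 2, 88, 4, 7] cursor@1
After 5 (delete_current): list=[2, 88, 4, 7] cursor@2
After 6 (insert_before(32)): list=[32, 2, 88, 4, 7] cursor@2
After 7 (insert_before(44)): list=[32, 44, 2, 88, 4, 7] cursor@2
After 8 (next): list=[32, 44, 2, 88, 4, 7] cursor@88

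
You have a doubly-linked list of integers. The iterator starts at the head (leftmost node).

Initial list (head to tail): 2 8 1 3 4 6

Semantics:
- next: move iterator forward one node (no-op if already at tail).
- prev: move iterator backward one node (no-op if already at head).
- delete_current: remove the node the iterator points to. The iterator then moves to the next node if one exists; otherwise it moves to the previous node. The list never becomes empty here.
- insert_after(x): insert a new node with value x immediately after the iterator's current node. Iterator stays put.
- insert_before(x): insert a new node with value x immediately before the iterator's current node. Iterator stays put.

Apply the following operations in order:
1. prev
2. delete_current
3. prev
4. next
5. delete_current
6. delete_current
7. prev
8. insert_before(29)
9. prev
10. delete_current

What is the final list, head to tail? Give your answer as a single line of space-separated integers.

After 1 (prev): list=[2, 8, 1, 3, 4, 6] cursor@2
After 2 (delete_current): list=[8, 1, 3, 4, 6] cursor@8
After 3 (prev): list=[8, 1, 3, 4, 6] cursor@8
After 4 (next): list=[8, 1, 3, 4, 6] cursor@1
After 5 (delete_current): list=[8, 3, 4, 6] cursor@3
After 6 (delete_current): list=[8, 4, 6] cursor@4
After 7 (prev): list=[8, 4, 6] cursor@8
After 8 (insert_before(29)): list=[29, 8, 4, 6] cursor@8
After 9 (prev): list=[29, 8, 4, 6] cursor@29
After 10 (delete_current): list=[8, 4, 6] cursor@8

Answer: 8 4 6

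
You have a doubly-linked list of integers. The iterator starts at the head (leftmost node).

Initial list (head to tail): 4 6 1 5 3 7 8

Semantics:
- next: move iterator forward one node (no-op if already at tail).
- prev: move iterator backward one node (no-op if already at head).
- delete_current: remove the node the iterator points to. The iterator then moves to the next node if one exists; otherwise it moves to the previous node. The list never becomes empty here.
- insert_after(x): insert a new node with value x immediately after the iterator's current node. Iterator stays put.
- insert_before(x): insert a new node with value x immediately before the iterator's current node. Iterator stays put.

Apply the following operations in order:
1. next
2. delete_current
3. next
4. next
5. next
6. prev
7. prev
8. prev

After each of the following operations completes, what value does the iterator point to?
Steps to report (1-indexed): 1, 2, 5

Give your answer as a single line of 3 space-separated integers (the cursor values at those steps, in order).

Answer: 6 1 7

Derivation:
After 1 (next): list=[4, 6, 1, 5, 3, 7, 8] cursor@6
After 2 (delete_current): list=[4, 1, 5, 3, 7, 8] cursor@1
After 3 (next): list=[4, 1, 5, 3, 7, 8] cursor@5
After 4 (next): list=[4, 1, 5, 3, 7, 8] cursor@3
After 5 (next): list=[4, 1, 5, 3, 7, 8] cursor@7
After 6 (prev): list=[4, 1, 5, 3, 7, 8] cursor@3
After 7 (prev): list=[4, 1, 5, 3, 7, 8] cursor@5
After 8 (prev): list=[4, 1, 5, 3, 7, 8] cursor@1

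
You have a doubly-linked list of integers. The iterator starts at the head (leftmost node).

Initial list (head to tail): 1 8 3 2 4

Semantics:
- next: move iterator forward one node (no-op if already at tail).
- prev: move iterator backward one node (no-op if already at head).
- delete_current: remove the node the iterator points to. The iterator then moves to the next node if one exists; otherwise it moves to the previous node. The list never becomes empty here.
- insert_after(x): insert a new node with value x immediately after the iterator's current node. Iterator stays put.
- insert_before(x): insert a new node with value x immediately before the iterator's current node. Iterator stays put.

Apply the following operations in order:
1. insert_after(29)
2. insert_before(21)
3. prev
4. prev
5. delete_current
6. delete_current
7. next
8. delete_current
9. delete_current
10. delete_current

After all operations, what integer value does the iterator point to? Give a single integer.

After 1 (insert_after(29)): list=[1, 29, 8, 3, 2, 4] cursor@1
After 2 (insert_before(21)): list=[21, 1, 29, 8, 3, 2, 4] cursor@1
After 3 (prev): list=[21, 1, 29, 8, 3, 2, 4] cursor@21
After 4 (prev): list=[21, 1, 29, 8, 3, 2, 4] cursor@21
After 5 (delete_current): list=[1, 29, 8, 3, 2, 4] cursor@1
After 6 (delete_current): list=[29, 8, 3, 2, 4] cursor@29
After 7 (next): list=[29, 8, 3, 2, 4] cursor@8
After 8 (delete_current): list=[29, 3, 2, 4] cursor@3
After 9 (delete_current): list=[29, 2, 4] cursor@2
After 10 (delete_current): list=[29, 4] cursor@4

Answer: 4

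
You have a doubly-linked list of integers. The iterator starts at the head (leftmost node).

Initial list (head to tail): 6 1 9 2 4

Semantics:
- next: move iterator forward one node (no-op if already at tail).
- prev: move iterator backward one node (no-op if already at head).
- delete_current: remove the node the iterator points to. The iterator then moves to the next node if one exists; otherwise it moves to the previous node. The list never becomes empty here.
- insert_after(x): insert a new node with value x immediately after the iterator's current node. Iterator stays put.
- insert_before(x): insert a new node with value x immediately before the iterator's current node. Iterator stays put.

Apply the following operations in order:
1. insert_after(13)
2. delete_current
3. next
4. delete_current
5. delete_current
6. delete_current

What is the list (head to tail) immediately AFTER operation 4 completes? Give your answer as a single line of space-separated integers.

Answer: 13 9 2 4

Derivation:
After 1 (insert_after(13)): list=[6, 13, 1, 9, 2, 4] cursor@6
After 2 (delete_current): list=[13, 1, 9, 2, 4] cursor@13
After 3 (next): list=[13, 1, 9, 2, 4] cursor@1
After 4 (delete_current): list=[13, 9, 2, 4] cursor@9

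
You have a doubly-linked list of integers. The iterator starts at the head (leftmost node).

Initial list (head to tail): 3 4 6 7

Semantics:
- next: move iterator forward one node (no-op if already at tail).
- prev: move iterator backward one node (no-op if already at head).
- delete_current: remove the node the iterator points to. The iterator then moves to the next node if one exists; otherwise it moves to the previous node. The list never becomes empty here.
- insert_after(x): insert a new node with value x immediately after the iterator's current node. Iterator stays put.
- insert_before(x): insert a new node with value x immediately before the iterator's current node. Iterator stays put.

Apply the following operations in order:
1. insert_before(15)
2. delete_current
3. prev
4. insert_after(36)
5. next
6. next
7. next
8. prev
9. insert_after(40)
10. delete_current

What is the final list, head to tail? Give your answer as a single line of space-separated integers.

Answer: 15 36 40 6 7

Derivation:
After 1 (insert_before(15)): list=[15, 3, 4, 6, 7] cursor@3
After 2 (delete_current): list=[15, 4, 6, 7] cursor@4
After 3 (prev): list=[15, 4, 6, 7] cursor@15
After 4 (insert_after(36)): list=[15, 36, 4, 6, 7] cursor@15
After 5 (next): list=[15, 36, 4, 6, 7] cursor@36
After 6 (next): list=[15, 36, 4, 6, 7] cursor@4
After 7 (next): list=[15, 36, 4, 6, 7] cursor@6
After 8 (prev): list=[15, 36, 4, 6, 7] cursor@4
After 9 (insert_after(40)): list=[15, 36, 4, 40, 6, 7] cursor@4
After 10 (delete_current): list=[15, 36, 40, 6, 7] cursor@40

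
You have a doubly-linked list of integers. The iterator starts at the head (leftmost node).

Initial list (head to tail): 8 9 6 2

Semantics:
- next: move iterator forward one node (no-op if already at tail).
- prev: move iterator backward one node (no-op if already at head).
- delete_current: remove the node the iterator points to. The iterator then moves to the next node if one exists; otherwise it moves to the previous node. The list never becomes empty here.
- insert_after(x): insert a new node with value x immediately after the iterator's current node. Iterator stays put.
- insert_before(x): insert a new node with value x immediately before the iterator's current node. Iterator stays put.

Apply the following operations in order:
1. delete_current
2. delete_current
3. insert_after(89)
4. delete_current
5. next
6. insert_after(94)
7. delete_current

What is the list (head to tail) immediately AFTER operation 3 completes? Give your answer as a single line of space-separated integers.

After 1 (delete_current): list=[9, 6, 2] cursor@9
After 2 (delete_current): list=[6, 2] cursor@6
After 3 (insert_after(89)): list=[6, 89, 2] cursor@6

Answer: 6 89 2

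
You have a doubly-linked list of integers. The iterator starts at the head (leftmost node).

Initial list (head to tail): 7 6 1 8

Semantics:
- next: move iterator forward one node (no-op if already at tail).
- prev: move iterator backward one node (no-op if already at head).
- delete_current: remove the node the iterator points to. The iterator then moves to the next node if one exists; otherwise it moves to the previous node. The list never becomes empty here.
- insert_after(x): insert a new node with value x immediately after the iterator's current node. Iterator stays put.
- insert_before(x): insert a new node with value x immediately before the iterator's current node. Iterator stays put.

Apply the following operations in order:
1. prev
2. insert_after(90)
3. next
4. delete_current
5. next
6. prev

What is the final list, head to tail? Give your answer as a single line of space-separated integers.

Answer: 7 6 1 8

Derivation:
After 1 (prev): list=[7, 6, 1, 8] cursor@7
After 2 (insert_after(90)): list=[7, 90, 6, 1, 8] cursor@7
After 3 (next): list=[7, 90, 6, 1, 8] cursor@90
After 4 (delete_current): list=[7, 6, 1, 8] cursor@6
After 5 (next): list=[7, 6, 1, 8] cursor@1
After 6 (prev): list=[7, 6, 1, 8] cursor@6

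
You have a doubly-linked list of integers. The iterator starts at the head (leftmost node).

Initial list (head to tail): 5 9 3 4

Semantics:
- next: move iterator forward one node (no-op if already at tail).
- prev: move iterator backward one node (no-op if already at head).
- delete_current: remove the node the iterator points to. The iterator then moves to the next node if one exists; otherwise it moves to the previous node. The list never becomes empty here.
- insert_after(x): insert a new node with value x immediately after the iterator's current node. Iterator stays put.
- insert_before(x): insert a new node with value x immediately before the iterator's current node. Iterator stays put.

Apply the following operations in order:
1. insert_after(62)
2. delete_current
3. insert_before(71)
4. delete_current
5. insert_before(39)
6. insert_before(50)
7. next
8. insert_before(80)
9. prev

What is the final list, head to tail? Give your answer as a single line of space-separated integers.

After 1 (insert_after(62)): list=[5, 62, 9, 3, 4] cursor@5
After 2 (delete_current): list=[62, 9, 3, 4] cursor@62
After 3 (insert_before(71)): list=[71, 62, 9, 3, 4] cursor@62
After 4 (delete_current): list=[71, 9, 3, 4] cursor@9
After 5 (insert_before(39)): list=[71, 39, 9, 3, 4] cursor@9
After 6 (insert_before(50)): list=[71, 39, 50, 9, 3, 4] cursor@9
After 7 (next): list=[71, 39, 50, 9, 3, 4] cursor@3
After 8 (insert_before(80)): list=[71, 39, 50, 9, 80, 3, 4] cursor@3
After 9 (prev): list=[71, 39, 50, 9, 80, 3, 4] cursor@80

Answer: 71 39 50 9 80 3 4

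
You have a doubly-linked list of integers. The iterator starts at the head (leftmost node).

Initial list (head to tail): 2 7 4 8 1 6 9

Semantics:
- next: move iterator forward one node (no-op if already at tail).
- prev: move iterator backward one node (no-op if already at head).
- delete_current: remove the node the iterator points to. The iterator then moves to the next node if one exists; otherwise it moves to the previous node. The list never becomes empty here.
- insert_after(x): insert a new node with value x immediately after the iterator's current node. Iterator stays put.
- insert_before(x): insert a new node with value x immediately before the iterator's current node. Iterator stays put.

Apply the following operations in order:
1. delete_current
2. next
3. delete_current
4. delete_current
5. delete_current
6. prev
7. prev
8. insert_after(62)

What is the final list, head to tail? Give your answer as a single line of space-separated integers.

Answer: 7 62 6 9

Derivation:
After 1 (delete_current): list=[7, 4, 8, 1, 6, 9] cursor@7
After 2 (next): list=[7, 4, 8, 1, 6, 9] cursor@4
After 3 (delete_current): list=[7, 8, 1, 6, 9] cursor@8
After 4 (delete_current): list=[7, 1, 6, 9] cursor@1
After 5 (delete_current): list=[7, 6, 9] cursor@6
After 6 (prev): list=[7, 6, 9] cursor@7
After 7 (prev): list=[7, 6, 9] cursor@7
After 8 (insert_after(62)): list=[7, 62, 6, 9] cursor@7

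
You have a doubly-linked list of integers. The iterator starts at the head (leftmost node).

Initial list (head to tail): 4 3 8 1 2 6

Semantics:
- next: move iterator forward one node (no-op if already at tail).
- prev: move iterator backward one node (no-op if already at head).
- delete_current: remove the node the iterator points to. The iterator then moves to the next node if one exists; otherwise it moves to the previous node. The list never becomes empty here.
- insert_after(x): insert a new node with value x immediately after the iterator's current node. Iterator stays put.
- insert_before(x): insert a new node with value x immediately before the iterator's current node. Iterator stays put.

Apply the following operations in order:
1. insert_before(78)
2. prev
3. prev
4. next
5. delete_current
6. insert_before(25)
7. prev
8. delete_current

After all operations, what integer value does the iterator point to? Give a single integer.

Answer: 3

Derivation:
After 1 (insert_before(78)): list=[78, 4, 3, 8, 1, 2, 6] cursor@4
After 2 (prev): list=[78, 4, 3, 8, 1, 2, 6] cursor@78
After 3 (prev): list=[78, 4, 3, 8, 1, 2, 6] cursor@78
After 4 (next): list=[78, 4, 3, 8, 1, 2, 6] cursor@4
After 5 (delete_current): list=[78, 3, 8, 1, 2, 6] cursor@3
After 6 (insert_before(25)): list=[78, 25, 3, 8, 1, 2, 6] cursor@3
After 7 (prev): list=[78, 25, 3, 8, 1, 2, 6] cursor@25
After 8 (delete_current): list=[78, 3, 8, 1, 2, 6] cursor@3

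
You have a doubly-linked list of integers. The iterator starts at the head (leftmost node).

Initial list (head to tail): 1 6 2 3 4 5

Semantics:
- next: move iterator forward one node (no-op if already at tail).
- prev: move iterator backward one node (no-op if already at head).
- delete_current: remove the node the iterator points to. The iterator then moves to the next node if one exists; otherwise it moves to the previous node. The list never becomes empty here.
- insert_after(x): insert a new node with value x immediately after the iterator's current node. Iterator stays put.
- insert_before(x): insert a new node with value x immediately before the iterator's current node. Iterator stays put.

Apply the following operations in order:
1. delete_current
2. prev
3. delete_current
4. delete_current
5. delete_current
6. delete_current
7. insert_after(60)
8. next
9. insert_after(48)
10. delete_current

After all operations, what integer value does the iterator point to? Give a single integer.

After 1 (delete_current): list=[6, 2, 3, 4, 5] cursor@6
After 2 (prev): list=[6, 2, 3, 4, 5] cursor@6
After 3 (delete_current): list=[2, 3, 4, 5] cursor@2
After 4 (delete_current): list=[3, 4, 5] cursor@3
After 5 (delete_current): list=[4, 5] cursor@4
After 6 (delete_current): list=[5] cursor@5
After 7 (insert_after(60)): list=[5, 60] cursor@5
After 8 (next): list=[5, 60] cursor@60
After 9 (insert_after(48)): list=[5, 60, 48] cursor@60
After 10 (delete_current): list=[5, 48] cursor@48

Answer: 48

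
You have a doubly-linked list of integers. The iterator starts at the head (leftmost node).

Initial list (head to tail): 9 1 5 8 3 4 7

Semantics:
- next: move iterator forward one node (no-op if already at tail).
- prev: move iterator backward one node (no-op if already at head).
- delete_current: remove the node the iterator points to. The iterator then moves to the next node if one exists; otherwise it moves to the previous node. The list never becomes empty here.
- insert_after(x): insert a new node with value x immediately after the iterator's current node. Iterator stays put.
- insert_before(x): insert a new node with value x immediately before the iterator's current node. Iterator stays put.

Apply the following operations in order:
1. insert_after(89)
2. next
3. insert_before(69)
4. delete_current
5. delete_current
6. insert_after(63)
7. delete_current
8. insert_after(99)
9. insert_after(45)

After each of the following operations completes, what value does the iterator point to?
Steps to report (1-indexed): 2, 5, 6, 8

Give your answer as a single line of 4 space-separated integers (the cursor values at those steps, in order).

Answer: 89 5 5 63

Derivation:
After 1 (insert_after(89)): list=[9, 89, 1, 5, 8, 3, 4, 7] cursor@9
After 2 (next): list=[9, 89, 1, 5, 8, 3, 4, 7] cursor@89
After 3 (insert_before(69)): list=[9, 69, 89, 1, 5, 8, 3, 4, 7] cursor@89
After 4 (delete_current): list=[9, 69, 1, 5, 8, 3, 4, 7] cursor@1
After 5 (delete_current): list=[9, 69, 5, 8, 3, 4, 7] cursor@5
After 6 (insert_after(63)): list=[9, 69, 5, 63, 8, 3, 4, 7] cursor@5
After 7 (delete_current): list=[9, 69, 63, 8, 3, 4, 7] cursor@63
After 8 (insert_after(99)): list=[9, 69, 63, 99, 8, 3, 4, 7] cursor@63
After 9 (insert_after(45)): list=[9, 69, 63, 45, 99, 8, 3, 4, 7] cursor@63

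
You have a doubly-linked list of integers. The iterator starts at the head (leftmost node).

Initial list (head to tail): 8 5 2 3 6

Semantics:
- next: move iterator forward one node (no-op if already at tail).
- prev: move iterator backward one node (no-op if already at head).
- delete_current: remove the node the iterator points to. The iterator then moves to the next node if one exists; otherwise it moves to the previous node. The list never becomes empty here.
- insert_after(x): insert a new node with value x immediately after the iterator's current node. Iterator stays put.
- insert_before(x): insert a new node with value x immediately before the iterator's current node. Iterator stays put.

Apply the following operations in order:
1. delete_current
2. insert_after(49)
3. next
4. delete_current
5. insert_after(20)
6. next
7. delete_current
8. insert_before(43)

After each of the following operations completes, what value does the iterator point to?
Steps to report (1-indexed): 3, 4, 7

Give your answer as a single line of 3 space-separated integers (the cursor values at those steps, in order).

After 1 (delete_current): list=[5, 2, 3, 6] cursor@5
After 2 (insert_after(49)): list=[5, 49, 2, 3, 6] cursor@5
After 3 (next): list=[5, 49, 2, 3, 6] cursor@49
After 4 (delete_current): list=[5, 2, 3, 6] cursor@2
After 5 (insert_after(20)): list=[5, 2, 20, 3, 6] cursor@2
After 6 (next): list=[5, 2, 20, 3, 6] cursor@20
After 7 (delete_current): list=[5, 2, 3, 6] cursor@3
After 8 (insert_before(43)): list=[5, 2, 43, 3, 6] cursor@3

Answer: 49 2 3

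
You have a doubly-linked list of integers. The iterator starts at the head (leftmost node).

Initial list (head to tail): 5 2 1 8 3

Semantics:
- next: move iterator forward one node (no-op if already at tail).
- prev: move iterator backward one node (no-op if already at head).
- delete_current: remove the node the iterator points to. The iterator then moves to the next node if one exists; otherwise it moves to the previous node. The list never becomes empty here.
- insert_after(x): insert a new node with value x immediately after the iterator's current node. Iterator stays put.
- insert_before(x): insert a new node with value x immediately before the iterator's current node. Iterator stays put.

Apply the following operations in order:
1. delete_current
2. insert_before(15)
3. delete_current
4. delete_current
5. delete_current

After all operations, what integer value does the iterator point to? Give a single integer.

After 1 (delete_current): list=[2, 1, 8, 3] cursor@2
After 2 (insert_before(15)): list=[15, 2, 1, 8, 3] cursor@2
After 3 (delete_current): list=[15, 1, 8, 3] cursor@1
After 4 (delete_current): list=[15, 8, 3] cursor@8
After 5 (delete_current): list=[15, 3] cursor@3

Answer: 3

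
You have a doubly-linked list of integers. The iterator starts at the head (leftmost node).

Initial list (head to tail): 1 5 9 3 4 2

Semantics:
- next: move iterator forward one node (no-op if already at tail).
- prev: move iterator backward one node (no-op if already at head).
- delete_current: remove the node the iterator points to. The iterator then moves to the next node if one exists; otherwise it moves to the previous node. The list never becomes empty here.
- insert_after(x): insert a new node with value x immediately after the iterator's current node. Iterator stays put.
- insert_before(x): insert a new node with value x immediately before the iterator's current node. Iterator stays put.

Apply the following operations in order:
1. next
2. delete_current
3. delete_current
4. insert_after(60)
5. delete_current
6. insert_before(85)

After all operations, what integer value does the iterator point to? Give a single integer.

Answer: 60

Derivation:
After 1 (next): list=[1, 5, 9, 3, 4, 2] cursor@5
After 2 (delete_current): list=[1, 9, 3, 4, 2] cursor@9
After 3 (delete_current): list=[1, 3, 4, 2] cursor@3
After 4 (insert_after(60)): list=[1, 3, 60, 4, 2] cursor@3
After 5 (delete_current): list=[1, 60, 4, 2] cursor@60
After 6 (insert_before(85)): list=[1, 85, 60, 4, 2] cursor@60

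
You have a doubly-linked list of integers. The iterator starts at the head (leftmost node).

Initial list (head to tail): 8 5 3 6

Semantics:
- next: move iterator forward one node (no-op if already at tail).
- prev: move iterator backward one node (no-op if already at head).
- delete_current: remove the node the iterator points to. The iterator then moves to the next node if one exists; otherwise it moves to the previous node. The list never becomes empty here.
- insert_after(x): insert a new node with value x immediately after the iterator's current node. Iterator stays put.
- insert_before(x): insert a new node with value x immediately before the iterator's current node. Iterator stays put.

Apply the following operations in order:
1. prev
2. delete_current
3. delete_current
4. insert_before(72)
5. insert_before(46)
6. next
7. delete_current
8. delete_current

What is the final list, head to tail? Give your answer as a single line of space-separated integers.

Answer: 72 46

Derivation:
After 1 (prev): list=[8, 5, 3, 6] cursor@8
After 2 (delete_current): list=[5, 3, 6] cursor@5
After 3 (delete_current): list=[3, 6] cursor@3
After 4 (insert_before(72)): list=[72, 3, 6] cursor@3
After 5 (insert_before(46)): list=[72, 46, 3, 6] cursor@3
After 6 (next): list=[72, 46, 3, 6] cursor@6
After 7 (delete_current): list=[72, 46, 3] cursor@3
After 8 (delete_current): list=[72, 46] cursor@46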